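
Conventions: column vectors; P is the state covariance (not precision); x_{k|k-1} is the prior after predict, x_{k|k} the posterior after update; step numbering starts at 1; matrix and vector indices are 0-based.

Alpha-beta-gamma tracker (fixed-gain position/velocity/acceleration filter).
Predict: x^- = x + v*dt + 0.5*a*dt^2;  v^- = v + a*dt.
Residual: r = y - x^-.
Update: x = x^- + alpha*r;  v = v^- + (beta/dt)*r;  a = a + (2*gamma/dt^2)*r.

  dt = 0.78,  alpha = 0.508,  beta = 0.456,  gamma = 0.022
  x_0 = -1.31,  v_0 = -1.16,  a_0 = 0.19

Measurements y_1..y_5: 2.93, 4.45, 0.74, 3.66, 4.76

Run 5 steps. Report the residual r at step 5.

step 1: x_pred=-2.1570  r=5.0870  x^+=0.4272  v^+=1.9621  a^+=0.5579
step 2: x_pred=2.1274  r=2.3226  x^+=3.3073  v^+=3.7551  a^+=0.7259
step 3: x_pred=6.4571  r=-5.7171  x^+=3.5528  v^+=0.9790  a^+=0.3124
step 4: x_pred=4.4115  r=-0.7515  x^+=4.0297  v^+=0.7834  a^+=0.2581
step 5: x_pred=4.7193  r=0.0407  x^+=4.7400  v^+=1.0085  a^+=0.2610

resid = 0.0407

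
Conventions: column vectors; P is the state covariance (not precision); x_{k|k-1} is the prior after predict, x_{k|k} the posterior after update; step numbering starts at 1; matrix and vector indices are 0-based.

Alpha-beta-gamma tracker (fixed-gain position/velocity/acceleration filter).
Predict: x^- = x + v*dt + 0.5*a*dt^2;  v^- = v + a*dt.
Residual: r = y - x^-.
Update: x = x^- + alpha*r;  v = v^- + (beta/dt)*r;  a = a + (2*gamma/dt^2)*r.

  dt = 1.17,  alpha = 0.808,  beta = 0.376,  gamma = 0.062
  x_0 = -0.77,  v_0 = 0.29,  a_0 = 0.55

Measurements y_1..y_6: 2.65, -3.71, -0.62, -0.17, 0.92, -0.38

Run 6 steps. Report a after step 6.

a_post = -0.0488

step 1: x_pred=-0.0543  r=2.7043  x^+=2.1308  v^+=1.8026  a^+=0.7950
step 2: x_pred=4.7839  r=-8.4939  x^+=-2.0792  v^+=0.0030  a^+=0.0256
step 3: x_pred=-2.0582  r=1.4382  x^+=-0.8961  v^+=0.4951  a^+=0.1558
step 4: x_pred=-0.2102  r=0.0402  x^+=-0.1777  v^+=0.6903  a^+=0.1595
step 5: x_pred=0.7391  r=0.1809  x^+=0.8853  v^+=0.9350  a^+=0.1759
step 6: x_pred=2.0996  r=-2.4796  x^+=0.0961  v^+=0.3439  a^+=-0.0488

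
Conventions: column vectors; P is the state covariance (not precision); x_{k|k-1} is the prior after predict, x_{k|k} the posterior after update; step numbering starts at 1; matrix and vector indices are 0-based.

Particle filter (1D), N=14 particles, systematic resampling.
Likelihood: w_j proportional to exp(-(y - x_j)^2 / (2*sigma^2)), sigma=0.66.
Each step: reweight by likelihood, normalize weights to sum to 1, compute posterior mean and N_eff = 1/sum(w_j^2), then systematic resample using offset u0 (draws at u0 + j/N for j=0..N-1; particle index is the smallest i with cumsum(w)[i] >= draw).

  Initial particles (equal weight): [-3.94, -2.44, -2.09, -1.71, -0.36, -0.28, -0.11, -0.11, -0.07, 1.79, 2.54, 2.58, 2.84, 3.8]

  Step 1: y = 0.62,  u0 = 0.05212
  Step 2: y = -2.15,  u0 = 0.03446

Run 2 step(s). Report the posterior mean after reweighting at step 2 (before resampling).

post_mean = -0.2227

step 1: w=[0.0000, 0.0000, 0.0001, 0.0007, 0.1262, 0.1500, 0.2062, 0.2062, 0.2201, 0.0790, 0.0055, 0.0046, 0.0013, 0.0000]  mean=0.0214  Neff=5.6119  idx=[4, 4, 5, 5, 6, 6, 6, 7, 7, 8, 8, 8, 8, 9]
step 2: w=[0.1613, 0.1613, 0.1153, 0.1153, 0.0538, 0.0538, 0.0538, 0.0538, 0.0538, 0.0445, 0.0445, 0.0445, 0.0445, 0.0000]  mean=-0.2227  Neff=9.9000  idx=[0, 0, 1, 1, 1, 2, 3, 3, 4, 6, 7, 8, 10, 12]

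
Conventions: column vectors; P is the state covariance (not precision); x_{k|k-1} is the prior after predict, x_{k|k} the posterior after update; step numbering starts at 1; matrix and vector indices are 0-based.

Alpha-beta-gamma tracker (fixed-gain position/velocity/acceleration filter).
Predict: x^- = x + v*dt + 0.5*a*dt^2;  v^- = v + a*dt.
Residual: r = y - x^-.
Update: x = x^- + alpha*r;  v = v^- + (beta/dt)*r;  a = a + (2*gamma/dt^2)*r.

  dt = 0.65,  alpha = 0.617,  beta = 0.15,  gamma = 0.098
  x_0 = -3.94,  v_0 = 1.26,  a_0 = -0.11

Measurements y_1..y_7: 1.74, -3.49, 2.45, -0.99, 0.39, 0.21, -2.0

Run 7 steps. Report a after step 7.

a_post = -3.3412

step 1: x_pred=-3.1442  r=4.8842  x^+=-0.1307  v^+=2.3156  a^+=2.1558
step 2: x_pred=1.8299  r=-5.3199  x^+=-1.4525  v^+=2.4892  a^+=-0.3121
step 3: x_pred=0.0996  r=2.3504  x^+=1.5498  v^+=2.8288  a^+=0.7782
step 4: x_pred=3.5529  r=-4.5429  x^+=0.7499  v^+=2.2863  a^+=-1.3292
step 5: x_pred=1.9552  r=-1.5652  x^+=0.9895  v^+=1.0611  a^+=-2.0553
step 6: x_pred=1.2450  r=-1.0350  x^+=0.6064  v^+=-0.5137  a^+=-2.5355
step 7: x_pred=-0.2632  r=-1.7368  x^+=-1.3348  v^+=-2.5626  a^+=-3.3412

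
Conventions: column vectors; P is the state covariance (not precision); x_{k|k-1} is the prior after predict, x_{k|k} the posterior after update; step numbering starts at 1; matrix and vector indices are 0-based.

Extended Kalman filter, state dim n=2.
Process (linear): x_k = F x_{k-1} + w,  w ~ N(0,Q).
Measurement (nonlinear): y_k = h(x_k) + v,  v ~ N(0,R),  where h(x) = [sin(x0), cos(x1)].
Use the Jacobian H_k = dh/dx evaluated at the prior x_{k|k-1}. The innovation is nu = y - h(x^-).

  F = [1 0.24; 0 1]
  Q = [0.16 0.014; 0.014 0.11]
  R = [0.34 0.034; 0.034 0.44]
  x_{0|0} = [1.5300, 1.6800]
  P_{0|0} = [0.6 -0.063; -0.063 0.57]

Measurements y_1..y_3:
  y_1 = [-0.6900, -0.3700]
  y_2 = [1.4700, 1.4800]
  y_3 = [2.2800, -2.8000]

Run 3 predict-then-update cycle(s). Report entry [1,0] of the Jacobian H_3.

step 1: x^-=[1.9332, 1.6800]  P^-=[0.7626 0.0878; 0.0878 0.6800]  H_jac=[-0.3545 0.0000; 0.0000 -0.9940]  S=[0.4358 0.0649; 0.0649 1.1119]  K=[-0.6139 -0.0426; 0.0193 -0.6090]  nu=[-1.6250, -0.2610]  x^+=[2.9420, 1.8076]  P^+=[0.5929 0.0399; 0.0399 0.2689]
step 2: x^-=[3.3758, 1.8076]  P^-=[0.7875 0.1184; 0.1184 0.3789]  H_jac=[-0.9727 0.0000; 0.0000 -0.9721]  S=[1.0851 0.1460; 0.1460 0.7981]  K=[-0.7039 -0.0155; -0.0452 -0.4533]  nu=[1.7021, 1.7146]  x^+=[2.1512, 0.9535]  P^+=[0.2466 0.0316; 0.0316 0.2068]
step 3: x^-=[2.3801, 0.9535]  P^-=[0.4337 0.0953; 0.0953 0.3168]  H_jac=[-0.7238 0.0000; 0.0000 -0.8154]  S=[0.5672 0.0902; 0.0902 0.6506]  K=[-0.5465 -0.0436; -0.0597 -0.3887]  nu=[1.5900, -3.3788]  x^+=[1.6585, 2.1719]  P^+=[0.2588 0.0463; 0.0463 0.2122]

H_jac[1,0] = 0.0000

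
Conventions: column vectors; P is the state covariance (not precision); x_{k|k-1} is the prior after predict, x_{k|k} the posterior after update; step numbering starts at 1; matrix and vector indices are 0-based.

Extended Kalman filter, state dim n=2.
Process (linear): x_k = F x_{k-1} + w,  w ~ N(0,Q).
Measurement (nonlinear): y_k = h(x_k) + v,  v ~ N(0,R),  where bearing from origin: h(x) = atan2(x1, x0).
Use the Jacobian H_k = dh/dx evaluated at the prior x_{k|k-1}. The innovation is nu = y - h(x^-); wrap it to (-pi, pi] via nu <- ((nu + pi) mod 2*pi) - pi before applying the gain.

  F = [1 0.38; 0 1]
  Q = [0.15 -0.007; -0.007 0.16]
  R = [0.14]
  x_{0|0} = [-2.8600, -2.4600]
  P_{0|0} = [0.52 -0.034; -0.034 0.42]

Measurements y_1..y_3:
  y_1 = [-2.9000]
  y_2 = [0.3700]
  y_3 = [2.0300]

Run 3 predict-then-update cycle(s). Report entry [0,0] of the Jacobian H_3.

H_jac[0,0] = 0.0798

step 1: x^-=[-3.7948, -2.4600]  P^-=[0.7048 0.1186; 0.1186 0.5800]  H_jac=[0.1203 -0.1855]  S=[0.1649]  K=[0.3807; -0.5662]  nu=[-0.3336]  x^+=[-3.9218, -2.2711]  P^+=[0.6809 0.1541; 0.1541 0.5271]
step 2: x^-=[-4.7848, -2.2711]  P^-=[1.0242 0.3475; 0.3475 0.6871]  H_jac=[0.0810 -0.1706]  S=[0.1571]  K=[0.1506; -0.5670]  nu=[3.0684]  x^+=[-4.3229, -4.0108]  P^+=[1.0206 0.3609; 0.3609 0.6366]
step 3: x^-=[-5.8470, -4.0108]  P^-=[1.5368 0.5958; 0.5958 0.7966]  H_jac=[0.0798 -0.1163]  S=[0.1495]  K=[0.3566; -0.3018]  nu=[-1.7128]  x^+=[-6.4578, -3.4939]  P^+=[1.5178 0.6119; 0.6119 0.7830]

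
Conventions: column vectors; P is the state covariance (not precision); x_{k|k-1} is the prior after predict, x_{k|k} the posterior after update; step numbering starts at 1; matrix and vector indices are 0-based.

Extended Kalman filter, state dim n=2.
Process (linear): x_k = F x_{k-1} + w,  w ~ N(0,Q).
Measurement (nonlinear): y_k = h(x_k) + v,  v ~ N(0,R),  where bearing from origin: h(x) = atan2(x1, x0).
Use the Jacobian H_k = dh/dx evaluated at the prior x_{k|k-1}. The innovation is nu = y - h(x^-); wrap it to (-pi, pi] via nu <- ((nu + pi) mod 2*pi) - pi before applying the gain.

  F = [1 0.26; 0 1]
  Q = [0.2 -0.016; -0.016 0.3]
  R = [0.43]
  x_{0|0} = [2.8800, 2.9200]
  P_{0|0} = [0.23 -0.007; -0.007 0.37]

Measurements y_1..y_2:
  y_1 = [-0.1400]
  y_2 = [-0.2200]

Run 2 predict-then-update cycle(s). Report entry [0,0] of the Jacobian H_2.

H_jac[0,0] = -0.1007

step 1: x^-=[3.6392, 2.9200]  P^-=[0.4514 0.0732; 0.0732 0.6700]  H_jac=[-0.1341 0.1672]  S=[0.4536]  K=[-0.1065; 0.2253]  nu=[-0.8162]  x^+=[3.7261, 2.7361]  P^+=[0.4462 0.0841; 0.0841 0.6470]
step 2: x^-=[4.4375, 2.7361]  P^-=[0.7337 0.2363; 0.2363 0.9470]  H_jac=[-0.1007 0.1633]  S=[0.4549]  K=[-0.0776; 0.2876]  nu=[-0.7725]  x^+=[4.4974, 2.5139]  P^+=[0.7309 0.2464; 0.2464 0.9094]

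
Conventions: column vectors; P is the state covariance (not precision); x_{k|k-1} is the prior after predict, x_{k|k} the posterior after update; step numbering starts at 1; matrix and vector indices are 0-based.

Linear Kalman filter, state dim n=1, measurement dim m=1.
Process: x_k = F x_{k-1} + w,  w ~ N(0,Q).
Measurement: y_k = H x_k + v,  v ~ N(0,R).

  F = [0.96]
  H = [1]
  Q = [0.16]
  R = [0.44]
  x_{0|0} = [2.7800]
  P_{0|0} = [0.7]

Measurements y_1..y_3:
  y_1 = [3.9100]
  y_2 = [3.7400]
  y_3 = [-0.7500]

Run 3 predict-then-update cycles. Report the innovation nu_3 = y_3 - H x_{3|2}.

innov = [-4.1408]

step 1: x^-=[2.6688]  P^-=[0.8051]  S=[1.2451]  K=[0.6466]  nu=[1.2412]  x^+=[3.4714]  P^+=[0.2845]
step 2: x^-=[3.3325]  P^-=[0.4222]  S=[0.8622]  K=[0.4897]  nu=[0.4075]  x^+=[3.5321]  P^+=[0.2155]
step 3: x^-=[3.3908]  P^-=[0.3586]  S=[0.7986]  K=[0.4490]  nu=[-4.1408]  x^+=[1.5315]  P^+=[0.1976]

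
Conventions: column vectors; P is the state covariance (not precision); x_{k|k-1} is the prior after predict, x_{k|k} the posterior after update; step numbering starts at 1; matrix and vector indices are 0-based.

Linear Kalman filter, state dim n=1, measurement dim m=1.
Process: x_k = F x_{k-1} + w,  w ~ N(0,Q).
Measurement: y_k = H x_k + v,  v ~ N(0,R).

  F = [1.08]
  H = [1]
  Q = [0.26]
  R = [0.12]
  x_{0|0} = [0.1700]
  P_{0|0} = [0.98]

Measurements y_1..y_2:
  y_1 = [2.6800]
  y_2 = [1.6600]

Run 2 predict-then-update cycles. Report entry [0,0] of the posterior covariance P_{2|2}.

step 1: x^-=[0.1836]  P^-=[1.4031]  S=[1.5231]  K=[0.9212]  nu=[2.4964]  x^+=[2.4833]  P^+=[0.1105]
step 2: x^-=[2.6820]  P^-=[0.3889]  S=[0.5089]  K=[0.7642]  nu=[-1.0220]  x^+=[1.9010]  P^+=[0.0917]

P_post[0,0] = 0.0917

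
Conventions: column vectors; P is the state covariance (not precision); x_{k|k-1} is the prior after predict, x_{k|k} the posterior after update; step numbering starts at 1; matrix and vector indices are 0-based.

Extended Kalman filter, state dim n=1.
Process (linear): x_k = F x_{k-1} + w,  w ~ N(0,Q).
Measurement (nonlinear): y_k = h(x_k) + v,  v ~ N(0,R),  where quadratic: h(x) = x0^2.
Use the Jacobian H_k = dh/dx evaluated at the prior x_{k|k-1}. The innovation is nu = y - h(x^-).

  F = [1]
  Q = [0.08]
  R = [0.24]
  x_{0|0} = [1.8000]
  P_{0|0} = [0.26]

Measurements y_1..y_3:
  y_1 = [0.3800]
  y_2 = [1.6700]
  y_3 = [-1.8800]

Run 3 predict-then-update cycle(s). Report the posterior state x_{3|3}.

step 1: x^-=[1.8000]  P^-=[0.3400]  H_jac=[3.6000]  S=[4.6464]  K=[0.2634]  nu=[-2.8600]  x^+=[1.0466]  P^+=[0.0176]
step 2: x^-=[1.0466]  P^-=[0.0976]  H_jac=[2.0932]  S=[0.6675]  K=[0.3060]  nu=[0.5746]  x^+=[1.2224]  P^+=[0.0351]
step 3: x^-=[1.2224]  P^-=[0.1151]  H_jac=[2.4448]  S=[0.9279]  K=[0.3032]  nu=[-3.3743]  x^+=[0.1992]  P^+=[0.0298]

x_post = [0.1992]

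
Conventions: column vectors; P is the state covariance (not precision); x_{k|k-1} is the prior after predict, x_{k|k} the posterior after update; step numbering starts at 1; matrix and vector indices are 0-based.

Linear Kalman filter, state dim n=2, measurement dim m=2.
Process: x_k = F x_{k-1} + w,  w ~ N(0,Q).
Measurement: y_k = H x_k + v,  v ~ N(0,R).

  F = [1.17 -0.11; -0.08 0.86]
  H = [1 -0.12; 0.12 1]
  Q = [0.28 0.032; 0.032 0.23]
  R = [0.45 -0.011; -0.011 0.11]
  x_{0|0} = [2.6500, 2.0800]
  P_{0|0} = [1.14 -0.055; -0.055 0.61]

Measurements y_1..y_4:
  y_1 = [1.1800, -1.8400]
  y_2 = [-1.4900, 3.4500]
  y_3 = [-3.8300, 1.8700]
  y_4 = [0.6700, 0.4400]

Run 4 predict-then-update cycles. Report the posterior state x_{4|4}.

step 1: x^-=[2.8717, 1.5768]  P^-=[1.8621 -0.1882; -0.1882 0.6960]  S=[2.3673 -0.0566; -0.0566 0.7877]  K=[0.7986 0.1021; -0.0945 0.8482]  nu=[-1.5025, -3.7614]  x^+=[1.2879, -1.4716]  P^+=[0.3534 -0.0400; -0.0400 0.0991]
step 2: x^-=[1.6687, -1.3686]  P^-=[0.7753 -0.0510; -0.0510 0.3111]  S=[1.2420 -0.0056; -0.0056 0.4200]  K=[0.6296 0.1084; -0.0679 0.7252]  nu=[-3.3229, 4.6183]  x^+=[0.0770, 2.2061]  P^+=[0.2787 -0.0285; -0.0285 0.0839]
step 3: x^-=[-0.1525, 1.8911]  P^-=[0.6699 -0.0309; -0.0309 0.2978]  S=[1.1316 0.0032; 0.0032 0.4100]  K=[0.5949 0.1161; -0.0609 0.7177]  nu=[-3.4505, -0.0028]  x^+=[-2.2057, 2.0993]  P^+=[0.2634 -0.0254; -0.0254 0.0827]
step 4: x^-=[-2.8116, 1.9818]  P^-=[0.6481 -0.0262; -0.0262 0.2963]  S=[1.1087 0.0054; 0.0054 0.4094]  K=[0.5868 0.1182; -0.0592 0.7170]  nu=[3.7194, -1.2045]  x^+=[-0.7713, 0.8981]  P^+=[0.2598 -0.0246; -0.0246 0.0825]

x_post = [-0.7713, 0.8981]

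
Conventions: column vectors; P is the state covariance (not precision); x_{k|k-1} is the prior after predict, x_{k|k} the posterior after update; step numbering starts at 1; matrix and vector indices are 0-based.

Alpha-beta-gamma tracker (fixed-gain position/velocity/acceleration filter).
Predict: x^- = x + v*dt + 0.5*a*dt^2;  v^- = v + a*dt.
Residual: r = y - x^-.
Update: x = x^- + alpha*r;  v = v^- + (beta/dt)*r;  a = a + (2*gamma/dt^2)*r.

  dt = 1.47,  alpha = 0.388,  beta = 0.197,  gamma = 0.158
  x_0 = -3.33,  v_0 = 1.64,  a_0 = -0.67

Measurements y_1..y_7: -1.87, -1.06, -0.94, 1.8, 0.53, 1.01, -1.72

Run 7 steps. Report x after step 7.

step 1: x_pred=-1.6431  r=-0.2269  x^+=-1.7311  v^+=0.6247  a^+=-0.7032
step 2: x_pred=-1.5726  r=0.5126  x^+=-1.3737  v^+=-0.3403  a^+=-0.6282
step 3: x_pred=-2.5527  r=1.6127  x^+=-1.9270  v^+=-1.0477  a^+=-0.3924
step 4: x_pred=-3.8910  r=5.6910  x^+=-1.6829  v^+=-0.8618  a^+=0.4398
step 5: x_pred=-2.4745  r=3.0045  x^+=-1.3088  v^+=0.1874  a^+=0.8792
step 6: x_pred=-0.0833  r=1.0933  x^+=0.3409  v^+=1.6263  a^+=1.0391
step 7: x_pred=3.8543  r=-5.5743  x^+=1.6915  v^+=2.4068  a^+=0.2239

x_post = 1.6915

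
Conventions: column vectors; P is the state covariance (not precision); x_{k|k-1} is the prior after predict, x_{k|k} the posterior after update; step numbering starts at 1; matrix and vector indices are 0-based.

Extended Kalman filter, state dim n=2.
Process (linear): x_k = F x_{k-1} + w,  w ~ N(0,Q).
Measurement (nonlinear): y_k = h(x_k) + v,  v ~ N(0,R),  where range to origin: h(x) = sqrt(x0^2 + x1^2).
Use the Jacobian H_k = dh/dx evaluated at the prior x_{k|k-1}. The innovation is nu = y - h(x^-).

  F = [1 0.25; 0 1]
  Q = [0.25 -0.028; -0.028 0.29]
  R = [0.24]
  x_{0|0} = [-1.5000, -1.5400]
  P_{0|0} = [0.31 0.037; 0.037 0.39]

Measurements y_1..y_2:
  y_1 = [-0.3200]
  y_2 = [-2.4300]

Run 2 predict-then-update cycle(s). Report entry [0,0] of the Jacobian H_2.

H_jac[0,0] = -0.9728

step 1: x^-=[-1.8850, -1.5400]  P^-=[0.6029 0.1065; 0.1065 0.6800]  H_jac=[-0.7744 -0.6327]  S=[0.9781]  K=[-0.5462; -0.5242]  nu=[-2.7541]  x^+=[-0.3807, -0.0964]  P^+=[0.3111 -0.1735; -0.1735 0.4113]
step 2: x^-=[-0.4048, -0.0964]  P^-=[0.5000 -0.0987; -0.0987 0.7013]  H_jac=[-0.9728 -0.2316]  S=[0.7063]  K=[-0.6563; -0.0940]  nu=[-2.8461]  x^+=[1.4630, 0.1712]  P^+=[0.1958 -0.1423; -0.1423 0.6950]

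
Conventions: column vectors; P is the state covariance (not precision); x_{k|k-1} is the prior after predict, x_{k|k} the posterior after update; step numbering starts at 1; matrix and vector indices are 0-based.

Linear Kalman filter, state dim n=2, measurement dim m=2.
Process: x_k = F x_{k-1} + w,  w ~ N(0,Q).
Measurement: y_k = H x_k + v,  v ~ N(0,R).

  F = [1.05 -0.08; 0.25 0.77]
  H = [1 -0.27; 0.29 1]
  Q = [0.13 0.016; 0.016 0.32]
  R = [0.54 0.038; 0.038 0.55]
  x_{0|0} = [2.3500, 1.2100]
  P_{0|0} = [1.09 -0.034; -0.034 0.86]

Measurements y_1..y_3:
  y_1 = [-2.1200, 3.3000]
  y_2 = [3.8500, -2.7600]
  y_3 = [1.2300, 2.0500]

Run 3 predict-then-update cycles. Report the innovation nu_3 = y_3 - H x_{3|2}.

innov = [0.0080, 2.0108]

step 1: x^-=[2.3707, 1.5192]  P^-=[1.3429 0.2223; 0.2223 0.8849]  S=[1.8274 0.3935; 0.3935 1.6768]  K=[0.6567 0.2108; -0.1380 0.5986]  nu=[-4.0805, 1.0933]  x^+=[-0.0784, 2.7365]  P^+=[0.3716 0.0331; 0.0331 0.3144]
step 2: x^-=[-0.3012, 2.0875]  P^-=[0.5361 0.1203; 0.1203 0.5424]  S=[1.0507 0.1579; 0.1579 1.2072]  K=[0.4539 0.1691; -0.0987 0.4911]  nu=[4.7149, -4.7602]  x^+=[1.0342, -0.7153]  P^+=[0.2609 0.0346; 0.0346 0.2563]
step 3: x^-=[1.1431, -0.2923]  P^-=[0.4134 0.0960; 0.0960 0.5016]  S=[0.9382 0.1109; 0.1109 1.1420]  K=[0.3953 0.1506; -0.0980 0.4731]  nu=[0.0080, 2.0108]  x^+=[1.4491, 0.6582]  P^+=[0.2278 0.0318; 0.0318 0.2473]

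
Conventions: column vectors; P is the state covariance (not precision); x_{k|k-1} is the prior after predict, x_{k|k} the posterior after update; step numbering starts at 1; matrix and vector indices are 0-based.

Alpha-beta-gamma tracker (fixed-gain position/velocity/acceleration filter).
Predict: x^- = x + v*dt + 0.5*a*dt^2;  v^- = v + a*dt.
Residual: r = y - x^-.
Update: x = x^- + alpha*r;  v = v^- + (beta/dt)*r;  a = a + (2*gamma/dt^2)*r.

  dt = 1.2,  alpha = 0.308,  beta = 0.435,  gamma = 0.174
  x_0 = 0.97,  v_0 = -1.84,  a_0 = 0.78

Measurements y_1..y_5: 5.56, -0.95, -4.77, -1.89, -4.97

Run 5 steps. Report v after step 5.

v_post = -5.9685

step 1: x_pred=-0.6764  r=6.2364  x^+=1.2444  v^+=1.3567  a^+=2.2871
step 2: x_pred=4.5192  r=-5.4692  x^+=2.8347  v^+=2.1187  a^+=0.9654
step 3: x_pred=6.0722  r=-10.8422  x^+=2.7328  v^+=-0.6531  a^+=-1.6548
step 4: x_pred=0.7576  r=-2.6476  x^+=-0.0579  v^+=-3.5986  a^+=-2.2946
step 5: x_pred=-6.0283  r=1.0583  x^+=-5.7024  v^+=-5.9685  a^+=-2.0389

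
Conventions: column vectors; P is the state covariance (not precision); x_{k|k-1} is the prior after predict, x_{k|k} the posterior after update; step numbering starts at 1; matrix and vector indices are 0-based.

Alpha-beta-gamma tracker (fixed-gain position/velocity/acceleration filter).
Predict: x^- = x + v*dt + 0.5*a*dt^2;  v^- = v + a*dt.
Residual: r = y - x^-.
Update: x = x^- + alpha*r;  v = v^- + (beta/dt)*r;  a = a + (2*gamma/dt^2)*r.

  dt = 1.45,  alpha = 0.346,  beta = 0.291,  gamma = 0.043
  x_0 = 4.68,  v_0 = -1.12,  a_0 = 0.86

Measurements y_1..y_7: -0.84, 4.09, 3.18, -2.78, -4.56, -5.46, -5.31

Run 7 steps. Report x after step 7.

step 1: x_pred=3.9601  r=-4.8001  x^+=2.2992  v^+=-0.8363  a^+=0.6637
step 2: x_pred=1.7842  r=2.3058  x^+=2.5820  v^+=0.5887  a^+=0.7580
step 3: x_pred=4.2325  r=-1.0525  x^+=3.8683  v^+=1.4766  a^+=0.7149
step 4: x_pred=6.7609  r=-9.5409  x^+=3.4598  v^+=0.5984  a^+=0.3247
step 5: x_pred=4.6688  r=-9.2288  x^+=1.4756  v^+=-0.7829  a^+=-0.0528
step 6: x_pred=0.2848  r=-5.7448  x^+=-1.7029  v^+=-2.0125  a^+=-0.2878
step 7: x_pred=-4.9235  r=-0.3865  x^+=-5.0572  v^+=-2.5074  a^+=-0.3036

x_post = -5.0572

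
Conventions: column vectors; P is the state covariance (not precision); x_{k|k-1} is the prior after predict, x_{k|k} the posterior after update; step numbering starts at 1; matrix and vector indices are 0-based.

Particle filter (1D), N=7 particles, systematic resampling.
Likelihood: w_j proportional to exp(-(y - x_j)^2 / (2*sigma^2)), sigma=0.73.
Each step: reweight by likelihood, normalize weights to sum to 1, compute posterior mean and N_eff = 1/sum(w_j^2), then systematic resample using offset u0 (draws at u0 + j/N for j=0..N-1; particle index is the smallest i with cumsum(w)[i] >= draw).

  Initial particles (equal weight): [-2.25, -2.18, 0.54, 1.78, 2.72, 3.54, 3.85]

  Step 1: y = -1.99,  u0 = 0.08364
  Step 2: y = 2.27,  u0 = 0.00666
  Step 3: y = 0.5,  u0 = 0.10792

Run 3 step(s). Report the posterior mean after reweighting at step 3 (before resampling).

step 1: w=[0.4920, 0.5067, 0.0013, 0.0000, 0.0000, 0.0000, 0.0000]  mean=-2.2109  Neff=2.0047  idx=[0, 0, 0, 1, 1, 1, 1]
step 2: w=[0.0979, 0.0979, 0.0979, 0.1765, 0.1765, 0.1765, 0.1765]  mean=-2.2006  Neff=6.5169  idx=[0, 1, 2, 3, 4, 5, 6]
step 3: w=[0.1148, 0.1148, 0.1148, 0.1639, 0.1639, 0.1639, 0.1639]  mean=-2.2041  Neff=6.8026  idx=[0, 2, 3, 4, 5, 5, 6]

post_mean = -2.2041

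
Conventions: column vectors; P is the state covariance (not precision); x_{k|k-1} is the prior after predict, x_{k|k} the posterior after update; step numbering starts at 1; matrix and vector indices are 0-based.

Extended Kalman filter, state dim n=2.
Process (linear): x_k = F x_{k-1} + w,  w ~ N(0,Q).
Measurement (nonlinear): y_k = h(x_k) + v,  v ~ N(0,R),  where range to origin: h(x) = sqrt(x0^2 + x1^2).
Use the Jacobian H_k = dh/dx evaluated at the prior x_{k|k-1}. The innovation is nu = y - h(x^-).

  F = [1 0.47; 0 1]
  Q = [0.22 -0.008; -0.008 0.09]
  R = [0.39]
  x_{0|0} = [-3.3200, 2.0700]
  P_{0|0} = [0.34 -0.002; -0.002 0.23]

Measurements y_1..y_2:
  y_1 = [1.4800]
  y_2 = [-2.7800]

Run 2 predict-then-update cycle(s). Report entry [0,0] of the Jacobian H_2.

step 1: x^-=[-2.3471, 2.0700]  P^-=[0.6089 0.0981; 0.0981 0.3200]  H_jac=[-0.7500 0.6614]  S=[0.7752]  K=[-0.5054; 0.1781]  nu=[-1.6495]  x^+=[-1.5134, 1.7762]  P^+=[0.4109 0.1679; 0.1679 0.2954]
step 2: x^-=[-0.6786, 1.7762]  P^-=[0.8540 0.2987; 0.2987 0.3854]  H_jac=[-0.3569 0.9341]  S=[0.6359]  K=[-0.0404; 0.3985]  nu=[-4.6814]  x^+=[-0.4892, -0.0894]  P^+=[0.8529 0.3090; 0.3090 0.2844]

H_jac[0,0] = -0.3569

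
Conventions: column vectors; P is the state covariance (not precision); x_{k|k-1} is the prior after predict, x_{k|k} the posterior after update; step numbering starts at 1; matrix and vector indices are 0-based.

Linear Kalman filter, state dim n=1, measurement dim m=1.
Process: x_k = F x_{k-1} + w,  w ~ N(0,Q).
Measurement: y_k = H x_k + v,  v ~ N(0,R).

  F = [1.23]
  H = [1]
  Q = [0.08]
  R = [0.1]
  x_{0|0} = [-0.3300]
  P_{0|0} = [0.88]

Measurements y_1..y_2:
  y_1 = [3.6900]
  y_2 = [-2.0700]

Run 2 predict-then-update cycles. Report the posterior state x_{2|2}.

x_post = [-0.1168]

step 1: x^-=[-0.4059]  P^-=[1.4114]  S=[1.5114]  K=[0.9338]  nu=[4.0959]  x^+=[3.4190]  P^+=[0.0934]
step 2: x^-=[4.2054]  P^-=[0.2213]  S=[0.3213]  K=[0.6887]  nu=[-6.2754]  x^+=[-0.1168]  P^+=[0.0689]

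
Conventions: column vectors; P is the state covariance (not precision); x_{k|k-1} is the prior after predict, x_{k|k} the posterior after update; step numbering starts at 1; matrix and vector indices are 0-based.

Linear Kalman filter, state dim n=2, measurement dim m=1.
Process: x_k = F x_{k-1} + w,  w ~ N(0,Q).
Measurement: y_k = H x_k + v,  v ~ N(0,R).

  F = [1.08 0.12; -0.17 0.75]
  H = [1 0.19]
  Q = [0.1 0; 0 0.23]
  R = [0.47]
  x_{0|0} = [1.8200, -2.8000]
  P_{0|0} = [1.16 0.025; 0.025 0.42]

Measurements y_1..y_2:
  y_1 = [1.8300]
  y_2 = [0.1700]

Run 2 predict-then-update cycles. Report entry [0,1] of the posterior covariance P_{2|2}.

P_post[0,1] = -0.1071

step 1: x^-=[1.6296, -2.4094]  P^-=[1.4656 -0.1554; -0.1554 0.4934]  S=[1.8943]  K=[0.7581; -0.0326]  nu=[0.6582]  x^+=[2.1286, -2.4308]  P^+=[0.3769 -0.1087; -0.1087 0.4914]
step 2: x^-=[2.0071, -2.1850]  P^-=[0.5186 -0.1108; -0.1108 0.5450]  S=[0.9661]  K=[0.5150; -0.0075]  nu=[-1.4220]  x^+=[1.2749, -2.1743]  P^+=[0.2624 -0.1071; -0.1071 0.5450]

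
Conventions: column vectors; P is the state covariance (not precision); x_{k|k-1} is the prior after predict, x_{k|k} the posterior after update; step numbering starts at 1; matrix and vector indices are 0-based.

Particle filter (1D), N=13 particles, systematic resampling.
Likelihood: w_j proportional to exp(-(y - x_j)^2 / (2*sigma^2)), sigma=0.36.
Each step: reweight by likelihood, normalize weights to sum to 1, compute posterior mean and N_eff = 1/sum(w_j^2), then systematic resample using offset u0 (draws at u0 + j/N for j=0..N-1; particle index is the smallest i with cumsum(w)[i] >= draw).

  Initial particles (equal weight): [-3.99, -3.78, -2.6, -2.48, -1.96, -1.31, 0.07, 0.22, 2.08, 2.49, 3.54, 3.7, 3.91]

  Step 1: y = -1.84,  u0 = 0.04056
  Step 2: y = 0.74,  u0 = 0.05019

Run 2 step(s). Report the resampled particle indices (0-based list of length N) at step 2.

resampled_idx = [10, 10, 10, 10, 11, 11, 11, 11, 11, 12, 12, 12, 12]

step 1: w=[0.0000, 0.0000, 0.0674, 0.1289, 0.5920, 0.2117, 0.0000, 0.0000, 0.0000, 0.0000, 0.0000, 0.0000, 0.0000]  mean=-1.9325  Neff=2.4013  idx=[2, 3, 3, 4, 4, 4, 4, 4, 4, 4, 5, 5, 5]
step 2: w=[0.0000, 0.0000, 0.0000, 0.0000, 0.0000, 0.0000, 0.0000, 0.0000, 0.0000, 0.0000, 0.3333, 0.3333, 0.3333]  mean=-1.3100  Neff=3.0001  idx=[10, 10, 10, 10, 11, 11, 11, 11, 11, 12, 12, 12, 12]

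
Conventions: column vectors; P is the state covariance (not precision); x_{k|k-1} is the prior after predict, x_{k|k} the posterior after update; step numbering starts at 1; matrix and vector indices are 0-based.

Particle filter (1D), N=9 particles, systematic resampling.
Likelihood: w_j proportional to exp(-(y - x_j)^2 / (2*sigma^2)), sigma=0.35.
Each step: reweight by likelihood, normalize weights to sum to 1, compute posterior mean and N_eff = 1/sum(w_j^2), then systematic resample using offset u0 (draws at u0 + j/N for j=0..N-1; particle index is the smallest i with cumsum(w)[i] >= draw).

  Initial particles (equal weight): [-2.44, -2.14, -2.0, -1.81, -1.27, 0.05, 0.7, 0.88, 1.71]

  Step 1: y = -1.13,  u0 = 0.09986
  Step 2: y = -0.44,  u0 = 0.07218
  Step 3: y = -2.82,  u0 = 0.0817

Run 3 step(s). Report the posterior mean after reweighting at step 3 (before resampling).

post_mean = -1.2700

step 1: w=[0.0008, 0.0136, 0.0399, 0.1329, 0.8098, 0.0030, 0.0000, 0.0000, 0.0000]  mean=-1.3798  Neff=1.4811  idx=[3, 4, 4, 4, 4, 4, 4, 4, 4]
step 2: w=[0.0010, 0.1249, 0.1249, 0.1249, 0.1249, 0.1249, 0.1249, 0.1249, 0.1249]  mean=-1.2705  Neff=8.0156  idx=[1, 2, 3, 4, 5, 6, 6, 7, 8]
step 3: w=[0.1111, 0.1111, 0.1111, 0.1111, 0.1111, 0.1111, 0.1111, 0.1111, 0.1111]  mean=-1.2700  Neff=9.0000  idx=[0, 1, 2, 3, 4, 5, 6, 7, 8]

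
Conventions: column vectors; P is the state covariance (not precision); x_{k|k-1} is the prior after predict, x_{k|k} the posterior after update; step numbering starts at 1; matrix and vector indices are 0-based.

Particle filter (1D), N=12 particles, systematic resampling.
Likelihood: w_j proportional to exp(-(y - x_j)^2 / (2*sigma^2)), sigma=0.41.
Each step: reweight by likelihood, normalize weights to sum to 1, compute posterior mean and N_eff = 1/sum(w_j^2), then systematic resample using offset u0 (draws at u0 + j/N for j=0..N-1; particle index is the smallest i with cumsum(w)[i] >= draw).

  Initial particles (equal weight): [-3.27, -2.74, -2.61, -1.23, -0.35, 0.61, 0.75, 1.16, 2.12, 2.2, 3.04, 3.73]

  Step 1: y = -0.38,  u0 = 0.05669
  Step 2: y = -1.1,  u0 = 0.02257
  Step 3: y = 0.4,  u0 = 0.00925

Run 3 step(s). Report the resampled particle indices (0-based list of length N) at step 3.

resampled_idx = [4, 4, 5, 6, 6, 7, 8, 8, 9, 10, 10, 11]

step 1: w=[0.0000, 0.0000, 0.0000, 0.0979, 0.8371, 0.0455, 0.0188, 0.0007, 0.0000, 0.0000, 0.0000, 0.0000]  mean=-0.3707  Neff=1.4030  idx=[3, 4, 4, 4, 4, 4, 4, 4, 4, 4, 4, 5]
step 2: w=[0.3363, 0.0664, 0.0664, 0.0664, 0.0664, 0.0664, 0.0664, 0.0664, 0.0664, 0.0664, 0.0664, 0.0001]  mean=-0.6459  Neff=6.3638  idx=[0, 0, 0, 0, 1, 2, 3, 5, 6, 7, 8, 10]
step 3: w=[0.0002, 0.0002, 0.0002, 0.0002, 0.1249, 0.1249, 0.1249, 0.1249, 0.1249, 0.1249, 0.1249, 0.1249]  mean=-0.3509  Neff=8.0158  idx=[4, 4, 5, 6, 6, 7, 8, 8, 9, 10, 10, 11]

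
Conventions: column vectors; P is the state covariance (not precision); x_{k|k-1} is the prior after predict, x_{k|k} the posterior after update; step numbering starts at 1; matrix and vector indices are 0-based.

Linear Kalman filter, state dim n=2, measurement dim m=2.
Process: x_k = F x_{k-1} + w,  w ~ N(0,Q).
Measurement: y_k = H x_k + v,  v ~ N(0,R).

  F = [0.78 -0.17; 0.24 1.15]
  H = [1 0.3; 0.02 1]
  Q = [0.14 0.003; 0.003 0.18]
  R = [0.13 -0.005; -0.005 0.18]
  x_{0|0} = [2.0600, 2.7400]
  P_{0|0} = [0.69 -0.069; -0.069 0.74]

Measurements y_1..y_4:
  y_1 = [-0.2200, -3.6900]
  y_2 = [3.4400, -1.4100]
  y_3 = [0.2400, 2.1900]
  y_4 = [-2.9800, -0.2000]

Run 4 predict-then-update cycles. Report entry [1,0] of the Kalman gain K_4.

K[1,0] = 0.0757

step 1: x^-=[1.1410, 3.6454]  P^-=[0.5995 -0.0716; -0.0716 1.1603]  S=[0.7910 0.2831; 0.2831 1.3377]  K=[0.8079 -0.2155; 0.0428 0.8573]  nu=[-2.4546, -7.3582]  x^+=[0.7437, -2.7676]  P^+=[0.1197 -0.0452; -0.0452 0.1550]
step 2: x^-=[1.0506, -3.0043]  P^-=[0.2293 -0.0436; -0.0436 0.3669]  S=[0.3661 0.0658; 0.0658 0.5453]  K=[0.6167 -0.1460; 0.0622 0.6638]  nu=[3.2907, 1.5733]  x^+=[2.8503, -1.7551]  P^+=[0.0903 -0.0312; -0.0312 0.1198]
step 3: x^-=[2.5216, -1.3343]  P^-=[0.2066 -0.0302; -0.0302 0.3264]  S=[0.3479 0.0667; 0.0667 0.5053]  K=[0.5928 -0.1298; 0.0729 0.6352]  nu=[-1.8813, 3.4739]  x^+=[0.9554, 0.7351]  P^+=[0.0861 -0.0281; -0.0281 0.1145]
step 4: x^-=[0.6202, 1.0746]  P^-=[0.2032 -0.0273; -0.0273 0.3209]  S=[0.3457 0.0679; 0.0679 0.4999]  K=[0.5889 -0.1264; 0.0757 0.6306]  nu=[-3.9226, -1.2870]  x^+=[-1.5269, -0.0341]  P^+=[0.0854 -0.0274; -0.0274 0.1137]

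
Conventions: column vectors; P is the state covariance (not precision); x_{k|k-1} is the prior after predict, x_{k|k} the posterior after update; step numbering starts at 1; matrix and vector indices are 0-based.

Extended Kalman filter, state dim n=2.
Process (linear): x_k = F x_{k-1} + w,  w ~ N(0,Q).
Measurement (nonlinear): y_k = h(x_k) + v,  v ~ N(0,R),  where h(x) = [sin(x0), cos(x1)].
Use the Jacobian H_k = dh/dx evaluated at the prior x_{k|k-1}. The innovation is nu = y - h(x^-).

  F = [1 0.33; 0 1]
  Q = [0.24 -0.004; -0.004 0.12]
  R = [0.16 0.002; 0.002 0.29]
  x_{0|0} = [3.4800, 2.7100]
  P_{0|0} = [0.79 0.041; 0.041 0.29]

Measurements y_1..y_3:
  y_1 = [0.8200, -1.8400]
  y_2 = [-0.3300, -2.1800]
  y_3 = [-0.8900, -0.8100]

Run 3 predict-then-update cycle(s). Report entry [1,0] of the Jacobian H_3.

H_jac[1,0] = 0.0000

step 1: x^-=[4.3743, 2.7100]  P^-=[1.0886 0.1327; 0.1327 0.4100]  H_jac=[-0.3317 0.0000; 0.0000 -0.4183]  S=[0.2798 0.0204; 0.0204 0.3617]  K=[-1.2848 -0.0810; -0.1232 -0.4672]  nu=[1.7634, -0.9317]  x^+=[2.1842, 2.9279]  P^+=[0.6202 0.0623; 0.0623 0.3245]
step 2: x^-=[3.1504, 2.9279]  P^-=[0.9367 0.1653; 0.1653 0.4445]  H_jac=[-1.0000 0.0000; 0.0000 -0.2120]  S=[1.0966 0.0371; 0.0371 0.3100]  K=[-0.8538 -0.0110; -0.1411 -0.2872]  nu=[-0.3212, -1.2027]  x^+=[3.4379, 3.3186]  P^+=[0.1366 0.0231; 0.0231 0.3941]
step 3: x^-=[4.5330, 3.3186]  P^-=[0.4348 0.1492; 0.1492 0.5141]  H_jac=[-0.1784 0.0000; 0.0000 0.1761]  S=[0.1738 -0.0027; -0.0027 0.3059]  K=[-0.4449 0.0820; -0.1485 0.2946]  nu=[0.0940, 0.1744]  x^+=[4.5055, 3.3560]  P^+=[0.3982 0.1299; 0.1299 0.4834]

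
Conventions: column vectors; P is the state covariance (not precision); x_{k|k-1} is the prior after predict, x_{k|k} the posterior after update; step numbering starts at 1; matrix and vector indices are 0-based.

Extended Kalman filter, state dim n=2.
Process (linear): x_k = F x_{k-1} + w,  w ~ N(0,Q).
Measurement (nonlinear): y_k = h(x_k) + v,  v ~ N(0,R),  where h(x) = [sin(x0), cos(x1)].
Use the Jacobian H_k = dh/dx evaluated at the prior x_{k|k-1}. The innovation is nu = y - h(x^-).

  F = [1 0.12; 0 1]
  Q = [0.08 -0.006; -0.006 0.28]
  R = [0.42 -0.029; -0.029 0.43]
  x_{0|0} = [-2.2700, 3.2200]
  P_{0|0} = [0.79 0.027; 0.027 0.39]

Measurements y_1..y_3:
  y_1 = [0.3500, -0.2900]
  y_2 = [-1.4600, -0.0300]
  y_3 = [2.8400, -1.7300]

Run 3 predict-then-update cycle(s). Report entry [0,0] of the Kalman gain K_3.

K[0,0] = 0.2948

step 1: x^-=[-1.8836, 3.2200]  P^-=[0.8821 0.0678; 0.0678 0.6700]  H_jac=[-0.3077 0.0000; 0.0000 0.0783]  S=[0.5035 -0.0306; -0.0306 0.4341]  K=[-0.5407 -0.0259; -0.0342 0.1185]  nu=[1.3015, 0.7069]  x^+=[-2.6056, 3.2592]  P^+=[0.7355 0.0579; 0.0579 0.6631]
step 2: x^-=[-2.2145, 3.2592]  P^-=[0.8389 0.1314; 0.1314 0.9431]  H_jac=[-0.6001 0.0000; 0.0000 0.1173]  S=[0.7222 -0.0383; -0.0383 0.4430]  K=[-0.6985 -0.0255; -0.0964 0.2415]  nu=[-0.6601, 0.9631]  x^+=[-1.7779, 3.5554]  P^+=[0.4876 0.0792; 0.0792 0.9087]
step 3: x^-=[-1.3513, 3.5554]  P^-=[0.5997 0.1822; 0.1822 1.1887]  H_jac=[0.2178 0.0000; 0.0000 0.4021]  S=[0.4484 -0.0130; -0.0130 0.6222]  K=[0.2948 0.1239; 0.1109 0.7706]  nu=[3.8160, -0.8144]  x^+=[-0.3272, 3.3510]  P^+=[0.5521 0.1113; 0.1113 0.8160]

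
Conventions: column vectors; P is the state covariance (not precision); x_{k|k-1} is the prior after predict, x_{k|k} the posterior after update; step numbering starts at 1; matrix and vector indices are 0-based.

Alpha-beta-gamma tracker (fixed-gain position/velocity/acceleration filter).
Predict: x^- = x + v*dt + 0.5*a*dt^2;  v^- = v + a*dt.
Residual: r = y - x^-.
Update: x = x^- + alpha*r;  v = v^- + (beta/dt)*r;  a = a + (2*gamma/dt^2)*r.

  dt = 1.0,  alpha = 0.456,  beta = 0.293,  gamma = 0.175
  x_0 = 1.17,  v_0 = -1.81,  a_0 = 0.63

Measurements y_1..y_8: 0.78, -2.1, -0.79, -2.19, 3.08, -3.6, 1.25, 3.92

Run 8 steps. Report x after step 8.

step 1: x_pred=-0.3250  r=1.1050  x^+=0.1789  v^+=-0.8562  a^+=1.0168
step 2: x_pred=-0.1690  r=-1.9310  x^+=-1.0495  v^+=-0.4053  a^+=0.3409
step 3: x_pred=-1.2844  r=0.4944  x^+=-1.0589  v^+=0.0805  a^+=0.5139
step 4: x_pred=-0.7215  r=-1.4685  x^+=-1.3911  v^+=0.1641  a^+=-0.0001
step 5: x_pred=-1.2271  r=4.3071  x^+=0.7370  v^+=1.4260  a^+=1.5074
step 6: x_pred=2.9167  r=-6.5167  x^+=-0.0549  v^+=1.0240  a^+=-0.7734
step 7: x_pred=0.5824  r=0.6676  x^+=0.8868  v^+=0.4462  a^+=-0.5398
step 8: x_pred=1.0632  r=2.8568  x^+=2.3659  v^+=0.7435  a^+=0.4601

x_post = 2.3659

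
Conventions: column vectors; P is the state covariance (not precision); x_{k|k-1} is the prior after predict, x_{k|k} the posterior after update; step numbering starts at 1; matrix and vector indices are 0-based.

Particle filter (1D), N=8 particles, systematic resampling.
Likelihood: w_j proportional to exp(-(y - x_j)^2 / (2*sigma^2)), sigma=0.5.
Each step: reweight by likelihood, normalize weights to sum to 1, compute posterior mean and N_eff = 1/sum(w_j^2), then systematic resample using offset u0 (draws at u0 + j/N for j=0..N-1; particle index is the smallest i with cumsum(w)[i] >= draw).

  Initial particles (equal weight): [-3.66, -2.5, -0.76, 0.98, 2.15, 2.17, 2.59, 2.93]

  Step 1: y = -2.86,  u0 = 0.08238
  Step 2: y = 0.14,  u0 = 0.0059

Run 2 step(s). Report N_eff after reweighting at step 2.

step 1: w=[0.2648, 0.7350, 0.0001, 0.0000, 0.0000, 0.0000, 0.0000, 0.0000]  mean=-2.8070  Neff=1.6383  idx=[0, 0, 1, 1, 1, 1, 1, 1]
step 2: w=[0.0000, 0.0000, 0.1667, 0.1667, 0.1667, 0.1667, 0.1667, 0.1667]  mean=-2.5000  Neff=6.0000  idx=[2, 2, 3, 4, 5, 5, 6, 7]

N_eff = 6.0000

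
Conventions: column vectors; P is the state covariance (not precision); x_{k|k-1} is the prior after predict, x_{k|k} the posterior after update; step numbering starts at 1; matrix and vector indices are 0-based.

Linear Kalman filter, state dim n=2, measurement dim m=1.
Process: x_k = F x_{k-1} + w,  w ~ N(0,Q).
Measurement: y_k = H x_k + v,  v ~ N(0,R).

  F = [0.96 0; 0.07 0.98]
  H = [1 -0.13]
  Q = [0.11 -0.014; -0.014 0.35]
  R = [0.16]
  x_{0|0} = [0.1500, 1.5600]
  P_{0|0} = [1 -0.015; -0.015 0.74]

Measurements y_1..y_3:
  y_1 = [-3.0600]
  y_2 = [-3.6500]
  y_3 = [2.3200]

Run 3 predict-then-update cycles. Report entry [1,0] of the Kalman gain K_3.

K[1,0] = -0.2258

step 1: x^-=[0.1440, 1.5393]  P^-=[1.0316 0.0391; 0.0391 1.0635]  S=[1.1994]  K=[0.8559; -0.0827]  nu=[-3.0039]  x^+=[-2.4269, 1.7877]  P^+=[0.1531 0.1240; 0.1240 1.0553]
step 2: x^-=[-2.3298, 1.5820]  P^-=[0.2511 0.1129; 0.1129 1.3813]  S=[0.4050]  K=[0.5836; -0.1646]  nu=[-1.1145]  x^+=[-2.9802, 1.7655]  P^+=[0.1131 0.1518; 0.1518 1.3703]
step 3: x^-=[-2.8610, 1.5215]  P^-=[0.2142 0.1364; 0.1364 1.6875]  S=[0.3673]  K=[0.5350; -0.2258]  nu=[5.3788]  x^+=[0.0167, 0.3069]  P^+=[0.1091 0.1808; 0.1808 1.6687]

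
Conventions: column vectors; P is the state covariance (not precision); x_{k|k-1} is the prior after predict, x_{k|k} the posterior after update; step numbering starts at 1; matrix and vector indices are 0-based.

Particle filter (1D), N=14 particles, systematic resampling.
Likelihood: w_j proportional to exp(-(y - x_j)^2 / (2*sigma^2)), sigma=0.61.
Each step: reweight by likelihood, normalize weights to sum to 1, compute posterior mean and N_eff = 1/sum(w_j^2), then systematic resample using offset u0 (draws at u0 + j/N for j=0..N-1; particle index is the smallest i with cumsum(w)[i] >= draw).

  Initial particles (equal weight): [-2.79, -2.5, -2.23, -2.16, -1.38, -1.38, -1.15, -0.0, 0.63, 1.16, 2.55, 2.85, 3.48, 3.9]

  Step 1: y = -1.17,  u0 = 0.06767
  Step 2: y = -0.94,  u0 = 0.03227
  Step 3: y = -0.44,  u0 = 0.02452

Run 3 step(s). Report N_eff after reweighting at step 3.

N_eff = 13.1379

step 1: w=[0.0080, 0.0253, 0.0602, 0.0730, 0.2569, 0.2569, 0.2725, 0.0433, 0.0035, 0.0002, 0.0000, 0.0000, 0.0000, 0.0000]  mean=-1.3979  Neff=4.5904  idx=[2, 3, 4, 4, 4, 5, 5, 5, 5, 6, 6, 6, 6, 7]
step 2: w=[0.0110, 0.0139, 0.0794, 0.0794, 0.0794, 0.0794, 0.0794, 0.0794, 0.0794, 0.0970, 0.0970, 0.0970, 0.0970, 0.0314]  mean=-1.2676  Neff=12.0410  idx=[2, 2, 3, 4, 5, 6, 7, 8, 9, 9, 10, 11, 12, 12]
step 3: w=[0.0556, 0.0556, 0.0556, 0.0556, 0.0556, 0.0556, 0.0556, 0.0556, 0.0926, 0.0926, 0.0926, 0.0926, 0.0926, 0.0926]  mean=-1.2523  Neff=13.1379  idx=[0, 1, 3, 4, 5, 6, 8, 8, 9, 10, 11, 11, 12, 13]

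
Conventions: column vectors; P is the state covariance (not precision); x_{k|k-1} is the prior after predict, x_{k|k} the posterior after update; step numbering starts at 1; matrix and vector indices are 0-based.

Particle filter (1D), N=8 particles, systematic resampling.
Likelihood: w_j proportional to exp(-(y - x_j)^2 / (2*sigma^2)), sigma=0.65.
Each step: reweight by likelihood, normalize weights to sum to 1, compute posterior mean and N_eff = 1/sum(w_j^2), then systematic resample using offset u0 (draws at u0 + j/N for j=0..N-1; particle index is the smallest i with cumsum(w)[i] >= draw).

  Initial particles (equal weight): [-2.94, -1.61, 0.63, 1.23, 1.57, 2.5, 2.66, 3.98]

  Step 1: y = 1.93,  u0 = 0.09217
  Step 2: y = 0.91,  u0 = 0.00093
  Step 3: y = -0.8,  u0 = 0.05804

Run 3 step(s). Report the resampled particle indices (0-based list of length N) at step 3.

resampled_idx = [0, 1, 1, 2, 3, 3, 4, 5]

step 1: w=[0.0000, 0.0000, 0.0488, 0.2019, 0.3093, 0.2455, 0.1919, 0.0025]  mean=1.8990  Neff=4.2380  idx=[3, 3, 4, 4, 5, 5, 6, 6]
step 2: w=[0.2839, 0.2839, 0.1914, 0.1914, 0.0161, 0.0161, 0.0085, 0.0085]  mean=1.4255  Neff=4.2518  idx=[0, 0, 0, 1, 1, 2, 2, 3]
step 3: w=[0.1815, 0.1815, 0.1815, 0.1815, 0.1815, 0.0309, 0.0309, 0.0309]  mean=1.2615  Neff=5.9699  idx=[0, 1, 1, 2, 3, 3, 4, 5]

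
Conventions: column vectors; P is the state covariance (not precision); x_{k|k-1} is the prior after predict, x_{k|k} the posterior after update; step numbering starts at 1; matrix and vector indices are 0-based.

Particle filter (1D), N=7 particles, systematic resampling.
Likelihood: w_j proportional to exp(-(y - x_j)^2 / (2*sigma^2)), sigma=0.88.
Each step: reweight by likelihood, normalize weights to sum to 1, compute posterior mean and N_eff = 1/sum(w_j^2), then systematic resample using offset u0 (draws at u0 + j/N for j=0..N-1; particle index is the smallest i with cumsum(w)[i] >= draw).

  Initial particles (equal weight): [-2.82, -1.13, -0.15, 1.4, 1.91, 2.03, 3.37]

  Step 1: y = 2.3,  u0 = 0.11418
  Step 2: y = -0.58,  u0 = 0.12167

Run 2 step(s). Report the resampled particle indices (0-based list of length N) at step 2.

resampled_idx = [0, 0, 0, 1, 2, 3, 5]

step 1: w=[0.0000, 0.0002, 0.0070, 0.2008, 0.3071, 0.3232, 0.1618]  mean=2.0675  Neff=3.7697  idx=[3, 4, 4, 5, 5, 5, 6]
step 2: w=[0.5200, 0.1193, 0.1193, 0.0804, 0.0804, 0.0804, 0.0003]  mean=1.6742  Neff=3.1426  idx=[0, 0, 0, 1, 2, 3, 5]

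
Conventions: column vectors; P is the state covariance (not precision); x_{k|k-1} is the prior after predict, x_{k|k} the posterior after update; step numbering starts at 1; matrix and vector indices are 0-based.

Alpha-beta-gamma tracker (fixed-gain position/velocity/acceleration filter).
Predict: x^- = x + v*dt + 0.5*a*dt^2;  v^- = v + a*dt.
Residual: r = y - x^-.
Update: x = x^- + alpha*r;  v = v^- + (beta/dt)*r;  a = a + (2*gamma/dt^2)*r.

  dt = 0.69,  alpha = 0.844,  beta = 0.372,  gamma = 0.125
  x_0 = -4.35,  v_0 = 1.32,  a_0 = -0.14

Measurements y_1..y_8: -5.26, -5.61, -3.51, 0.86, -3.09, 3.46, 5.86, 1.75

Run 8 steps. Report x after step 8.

x_post = 3.0537

step 1: x_pred=-3.4725  r=-1.7875  x^+=-4.9812  v^+=0.2597  a^+=-1.0786
step 2: x_pred=-5.0587  r=-0.5513  x^+=-5.5240  v^+=-0.7817  a^+=-1.3681
step 3: x_pred=-6.3891  r=2.8791  x^+=-3.9591  v^+=-0.1735  a^+=0.1437
step 4: x_pred=-4.0447  r=4.9047  x^+=0.0949  v^+=2.5699  a^+=2.7191
step 5: x_pred=2.5154  r=-5.6054  x^+=-2.2156  v^+=1.4241  a^+=-0.2242
step 6: x_pred=-1.2863  r=4.7463  x^+=2.7196  v^+=3.8282  a^+=2.2681
step 7: x_pred=5.9010  r=-0.0410  x^+=5.8664  v^+=5.3711  a^+=2.2465
step 8: x_pred=10.1072  r=-8.3572  x^+=3.0537  v^+=2.4156  a^+=-2.1418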